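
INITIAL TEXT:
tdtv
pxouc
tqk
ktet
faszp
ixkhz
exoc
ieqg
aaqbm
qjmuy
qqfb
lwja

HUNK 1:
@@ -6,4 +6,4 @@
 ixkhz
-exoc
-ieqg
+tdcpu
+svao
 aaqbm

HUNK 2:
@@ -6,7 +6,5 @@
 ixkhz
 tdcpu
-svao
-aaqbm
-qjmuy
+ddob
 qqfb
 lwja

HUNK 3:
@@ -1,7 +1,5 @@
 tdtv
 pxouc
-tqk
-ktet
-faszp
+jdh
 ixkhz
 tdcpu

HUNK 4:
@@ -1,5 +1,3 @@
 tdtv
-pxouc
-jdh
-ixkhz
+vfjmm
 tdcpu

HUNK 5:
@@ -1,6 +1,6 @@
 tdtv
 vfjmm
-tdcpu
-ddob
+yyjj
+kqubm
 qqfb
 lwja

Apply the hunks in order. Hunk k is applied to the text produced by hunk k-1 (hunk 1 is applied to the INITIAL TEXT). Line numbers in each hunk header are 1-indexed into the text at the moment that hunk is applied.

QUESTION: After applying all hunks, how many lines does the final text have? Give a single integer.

Answer: 6

Derivation:
Hunk 1: at line 6 remove [exoc,ieqg] add [tdcpu,svao] -> 12 lines: tdtv pxouc tqk ktet faszp ixkhz tdcpu svao aaqbm qjmuy qqfb lwja
Hunk 2: at line 6 remove [svao,aaqbm,qjmuy] add [ddob] -> 10 lines: tdtv pxouc tqk ktet faszp ixkhz tdcpu ddob qqfb lwja
Hunk 3: at line 1 remove [tqk,ktet,faszp] add [jdh] -> 8 lines: tdtv pxouc jdh ixkhz tdcpu ddob qqfb lwja
Hunk 4: at line 1 remove [pxouc,jdh,ixkhz] add [vfjmm] -> 6 lines: tdtv vfjmm tdcpu ddob qqfb lwja
Hunk 5: at line 1 remove [tdcpu,ddob] add [yyjj,kqubm] -> 6 lines: tdtv vfjmm yyjj kqubm qqfb lwja
Final line count: 6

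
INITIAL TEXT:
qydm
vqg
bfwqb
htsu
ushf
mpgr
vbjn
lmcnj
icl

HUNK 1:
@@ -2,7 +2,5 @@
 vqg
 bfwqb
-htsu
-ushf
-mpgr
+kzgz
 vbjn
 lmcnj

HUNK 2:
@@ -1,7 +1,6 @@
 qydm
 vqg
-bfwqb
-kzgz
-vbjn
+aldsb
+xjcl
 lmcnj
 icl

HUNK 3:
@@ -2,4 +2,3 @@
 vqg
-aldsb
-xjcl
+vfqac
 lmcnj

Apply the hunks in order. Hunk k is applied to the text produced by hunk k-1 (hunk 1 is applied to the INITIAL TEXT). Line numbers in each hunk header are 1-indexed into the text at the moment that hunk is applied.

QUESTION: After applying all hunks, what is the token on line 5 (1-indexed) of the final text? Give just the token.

Hunk 1: at line 2 remove [htsu,ushf,mpgr] add [kzgz] -> 7 lines: qydm vqg bfwqb kzgz vbjn lmcnj icl
Hunk 2: at line 1 remove [bfwqb,kzgz,vbjn] add [aldsb,xjcl] -> 6 lines: qydm vqg aldsb xjcl lmcnj icl
Hunk 3: at line 2 remove [aldsb,xjcl] add [vfqac] -> 5 lines: qydm vqg vfqac lmcnj icl
Final line 5: icl

Answer: icl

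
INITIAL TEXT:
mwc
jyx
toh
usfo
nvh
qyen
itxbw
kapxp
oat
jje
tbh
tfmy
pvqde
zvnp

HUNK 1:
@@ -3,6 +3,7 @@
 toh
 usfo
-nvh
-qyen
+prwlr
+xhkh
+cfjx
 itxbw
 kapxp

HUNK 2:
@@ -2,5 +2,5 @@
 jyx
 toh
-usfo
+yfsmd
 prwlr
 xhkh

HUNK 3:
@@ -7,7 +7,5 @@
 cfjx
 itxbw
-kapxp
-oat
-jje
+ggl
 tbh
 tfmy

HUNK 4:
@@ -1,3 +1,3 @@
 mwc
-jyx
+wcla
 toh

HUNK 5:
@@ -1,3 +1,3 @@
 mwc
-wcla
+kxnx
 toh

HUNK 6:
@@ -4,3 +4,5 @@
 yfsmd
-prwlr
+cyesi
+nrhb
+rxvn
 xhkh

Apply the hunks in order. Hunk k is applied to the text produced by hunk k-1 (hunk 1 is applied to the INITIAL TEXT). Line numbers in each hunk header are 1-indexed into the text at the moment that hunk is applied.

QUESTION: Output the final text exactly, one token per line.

Answer: mwc
kxnx
toh
yfsmd
cyesi
nrhb
rxvn
xhkh
cfjx
itxbw
ggl
tbh
tfmy
pvqde
zvnp

Derivation:
Hunk 1: at line 3 remove [nvh,qyen] add [prwlr,xhkh,cfjx] -> 15 lines: mwc jyx toh usfo prwlr xhkh cfjx itxbw kapxp oat jje tbh tfmy pvqde zvnp
Hunk 2: at line 2 remove [usfo] add [yfsmd] -> 15 lines: mwc jyx toh yfsmd prwlr xhkh cfjx itxbw kapxp oat jje tbh tfmy pvqde zvnp
Hunk 3: at line 7 remove [kapxp,oat,jje] add [ggl] -> 13 lines: mwc jyx toh yfsmd prwlr xhkh cfjx itxbw ggl tbh tfmy pvqde zvnp
Hunk 4: at line 1 remove [jyx] add [wcla] -> 13 lines: mwc wcla toh yfsmd prwlr xhkh cfjx itxbw ggl tbh tfmy pvqde zvnp
Hunk 5: at line 1 remove [wcla] add [kxnx] -> 13 lines: mwc kxnx toh yfsmd prwlr xhkh cfjx itxbw ggl tbh tfmy pvqde zvnp
Hunk 6: at line 4 remove [prwlr] add [cyesi,nrhb,rxvn] -> 15 lines: mwc kxnx toh yfsmd cyesi nrhb rxvn xhkh cfjx itxbw ggl tbh tfmy pvqde zvnp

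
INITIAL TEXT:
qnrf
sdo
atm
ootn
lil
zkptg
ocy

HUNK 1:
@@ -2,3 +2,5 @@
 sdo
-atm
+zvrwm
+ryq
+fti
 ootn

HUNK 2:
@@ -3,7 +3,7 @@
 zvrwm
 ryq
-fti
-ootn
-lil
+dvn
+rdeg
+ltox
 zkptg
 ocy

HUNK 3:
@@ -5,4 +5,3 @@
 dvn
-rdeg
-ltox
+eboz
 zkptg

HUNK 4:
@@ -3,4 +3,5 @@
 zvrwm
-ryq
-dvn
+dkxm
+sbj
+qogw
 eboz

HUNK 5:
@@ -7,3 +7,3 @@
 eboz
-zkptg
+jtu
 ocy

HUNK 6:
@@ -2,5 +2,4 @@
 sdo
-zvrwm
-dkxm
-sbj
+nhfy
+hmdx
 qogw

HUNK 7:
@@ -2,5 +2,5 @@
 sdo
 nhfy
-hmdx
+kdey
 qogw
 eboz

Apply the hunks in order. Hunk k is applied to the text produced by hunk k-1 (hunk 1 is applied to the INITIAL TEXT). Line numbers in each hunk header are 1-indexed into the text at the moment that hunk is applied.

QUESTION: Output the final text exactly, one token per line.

Hunk 1: at line 2 remove [atm] add [zvrwm,ryq,fti] -> 9 lines: qnrf sdo zvrwm ryq fti ootn lil zkptg ocy
Hunk 2: at line 3 remove [fti,ootn,lil] add [dvn,rdeg,ltox] -> 9 lines: qnrf sdo zvrwm ryq dvn rdeg ltox zkptg ocy
Hunk 3: at line 5 remove [rdeg,ltox] add [eboz] -> 8 lines: qnrf sdo zvrwm ryq dvn eboz zkptg ocy
Hunk 4: at line 3 remove [ryq,dvn] add [dkxm,sbj,qogw] -> 9 lines: qnrf sdo zvrwm dkxm sbj qogw eboz zkptg ocy
Hunk 5: at line 7 remove [zkptg] add [jtu] -> 9 lines: qnrf sdo zvrwm dkxm sbj qogw eboz jtu ocy
Hunk 6: at line 2 remove [zvrwm,dkxm,sbj] add [nhfy,hmdx] -> 8 lines: qnrf sdo nhfy hmdx qogw eboz jtu ocy
Hunk 7: at line 2 remove [hmdx] add [kdey] -> 8 lines: qnrf sdo nhfy kdey qogw eboz jtu ocy

Answer: qnrf
sdo
nhfy
kdey
qogw
eboz
jtu
ocy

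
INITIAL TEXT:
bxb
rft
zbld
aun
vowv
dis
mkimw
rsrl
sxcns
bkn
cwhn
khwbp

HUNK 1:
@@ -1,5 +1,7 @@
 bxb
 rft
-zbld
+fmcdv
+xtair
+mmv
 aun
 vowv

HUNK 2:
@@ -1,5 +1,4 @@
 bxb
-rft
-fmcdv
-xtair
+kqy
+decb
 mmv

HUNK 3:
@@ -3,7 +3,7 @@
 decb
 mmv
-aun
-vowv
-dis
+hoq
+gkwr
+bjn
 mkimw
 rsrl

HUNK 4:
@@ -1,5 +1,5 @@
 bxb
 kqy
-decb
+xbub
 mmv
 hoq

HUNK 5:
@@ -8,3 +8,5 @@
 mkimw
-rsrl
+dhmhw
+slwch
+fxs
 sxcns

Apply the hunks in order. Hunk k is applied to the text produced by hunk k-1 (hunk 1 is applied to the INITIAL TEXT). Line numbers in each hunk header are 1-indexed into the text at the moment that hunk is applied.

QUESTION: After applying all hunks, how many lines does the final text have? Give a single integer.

Hunk 1: at line 1 remove [zbld] add [fmcdv,xtair,mmv] -> 14 lines: bxb rft fmcdv xtair mmv aun vowv dis mkimw rsrl sxcns bkn cwhn khwbp
Hunk 2: at line 1 remove [rft,fmcdv,xtair] add [kqy,decb] -> 13 lines: bxb kqy decb mmv aun vowv dis mkimw rsrl sxcns bkn cwhn khwbp
Hunk 3: at line 3 remove [aun,vowv,dis] add [hoq,gkwr,bjn] -> 13 lines: bxb kqy decb mmv hoq gkwr bjn mkimw rsrl sxcns bkn cwhn khwbp
Hunk 4: at line 1 remove [decb] add [xbub] -> 13 lines: bxb kqy xbub mmv hoq gkwr bjn mkimw rsrl sxcns bkn cwhn khwbp
Hunk 5: at line 8 remove [rsrl] add [dhmhw,slwch,fxs] -> 15 lines: bxb kqy xbub mmv hoq gkwr bjn mkimw dhmhw slwch fxs sxcns bkn cwhn khwbp
Final line count: 15

Answer: 15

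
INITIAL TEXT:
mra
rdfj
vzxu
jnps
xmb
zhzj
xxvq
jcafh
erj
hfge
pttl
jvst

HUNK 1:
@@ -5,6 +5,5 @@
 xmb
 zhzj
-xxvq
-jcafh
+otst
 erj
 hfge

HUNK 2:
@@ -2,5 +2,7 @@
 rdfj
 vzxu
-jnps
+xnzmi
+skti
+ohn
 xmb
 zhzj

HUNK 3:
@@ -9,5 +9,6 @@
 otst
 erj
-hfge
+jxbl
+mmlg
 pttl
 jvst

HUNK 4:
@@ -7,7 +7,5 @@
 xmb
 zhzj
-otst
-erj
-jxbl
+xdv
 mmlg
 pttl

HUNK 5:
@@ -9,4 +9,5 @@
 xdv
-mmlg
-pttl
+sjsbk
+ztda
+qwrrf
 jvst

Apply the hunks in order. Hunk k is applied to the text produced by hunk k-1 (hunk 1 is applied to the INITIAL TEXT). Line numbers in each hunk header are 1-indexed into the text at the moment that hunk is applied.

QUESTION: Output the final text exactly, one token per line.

Answer: mra
rdfj
vzxu
xnzmi
skti
ohn
xmb
zhzj
xdv
sjsbk
ztda
qwrrf
jvst

Derivation:
Hunk 1: at line 5 remove [xxvq,jcafh] add [otst] -> 11 lines: mra rdfj vzxu jnps xmb zhzj otst erj hfge pttl jvst
Hunk 2: at line 2 remove [jnps] add [xnzmi,skti,ohn] -> 13 lines: mra rdfj vzxu xnzmi skti ohn xmb zhzj otst erj hfge pttl jvst
Hunk 3: at line 9 remove [hfge] add [jxbl,mmlg] -> 14 lines: mra rdfj vzxu xnzmi skti ohn xmb zhzj otst erj jxbl mmlg pttl jvst
Hunk 4: at line 7 remove [otst,erj,jxbl] add [xdv] -> 12 lines: mra rdfj vzxu xnzmi skti ohn xmb zhzj xdv mmlg pttl jvst
Hunk 5: at line 9 remove [mmlg,pttl] add [sjsbk,ztda,qwrrf] -> 13 lines: mra rdfj vzxu xnzmi skti ohn xmb zhzj xdv sjsbk ztda qwrrf jvst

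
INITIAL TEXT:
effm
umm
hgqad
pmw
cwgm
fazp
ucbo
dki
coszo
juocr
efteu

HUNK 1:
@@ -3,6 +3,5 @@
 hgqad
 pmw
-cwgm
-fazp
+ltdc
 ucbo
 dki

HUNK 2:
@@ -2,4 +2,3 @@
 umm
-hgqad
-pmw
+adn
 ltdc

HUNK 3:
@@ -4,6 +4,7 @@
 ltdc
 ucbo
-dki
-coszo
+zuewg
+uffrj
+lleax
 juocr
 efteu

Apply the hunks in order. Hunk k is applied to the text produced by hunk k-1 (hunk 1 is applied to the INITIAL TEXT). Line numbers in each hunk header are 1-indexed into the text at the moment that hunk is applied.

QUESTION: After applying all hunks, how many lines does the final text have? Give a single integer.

Answer: 10

Derivation:
Hunk 1: at line 3 remove [cwgm,fazp] add [ltdc] -> 10 lines: effm umm hgqad pmw ltdc ucbo dki coszo juocr efteu
Hunk 2: at line 2 remove [hgqad,pmw] add [adn] -> 9 lines: effm umm adn ltdc ucbo dki coszo juocr efteu
Hunk 3: at line 4 remove [dki,coszo] add [zuewg,uffrj,lleax] -> 10 lines: effm umm adn ltdc ucbo zuewg uffrj lleax juocr efteu
Final line count: 10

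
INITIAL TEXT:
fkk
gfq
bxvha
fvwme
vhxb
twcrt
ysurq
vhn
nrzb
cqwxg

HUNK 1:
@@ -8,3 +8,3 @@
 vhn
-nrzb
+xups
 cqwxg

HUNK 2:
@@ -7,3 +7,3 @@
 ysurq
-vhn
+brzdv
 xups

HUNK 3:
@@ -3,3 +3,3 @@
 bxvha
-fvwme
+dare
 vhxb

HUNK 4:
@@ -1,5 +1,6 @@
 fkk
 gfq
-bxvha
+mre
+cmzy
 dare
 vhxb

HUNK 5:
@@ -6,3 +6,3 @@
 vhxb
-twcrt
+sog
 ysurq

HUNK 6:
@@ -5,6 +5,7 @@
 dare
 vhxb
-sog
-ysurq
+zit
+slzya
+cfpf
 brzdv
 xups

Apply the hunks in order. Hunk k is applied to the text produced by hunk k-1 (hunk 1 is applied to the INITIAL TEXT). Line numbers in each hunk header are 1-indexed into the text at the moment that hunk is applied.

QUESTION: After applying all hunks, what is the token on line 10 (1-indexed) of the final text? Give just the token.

Answer: brzdv

Derivation:
Hunk 1: at line 8 remove [nrzb] add [xups] -> 10 lines: fkk gfq bxvha fvwme vhxb twcrt ysurq vhn xups cqwxg
Hunk 2: at line 7 remove [vhn] add [brzdv] -> 10 lines: fkk gfq bxvha fvwme vhxb twcrt ysurq brzdv xups cqwxg
Hunk 3: at line 3 remove [fvwme] add [dare] -> 10 lines: fkk gfq bxvha dare vhxb twcrt ysurq brzdv xups cqwxg
Hunk 4: at line 1 remove [bxvha] add [mre,cmzy] -> 11 lines: fkk gfq mre cmzy dare vhxb twcrt ysurq brzdv xups cqwxg
Hunk 5: at line 6 remove [twcrt] add [sog] -> 11 lines: fkk gfq mre cmzy dare vhxb sog ysurq brzdv xups cqwxg
Hunk 6: at line 5 remove [sog,ysurq] add [zit,slzya,cfpf] -> 12 lines: fkk gfq mre cmzy dare vhxb zit slzya cfpf brzdv xups cqwxg
Final line 10: brzdv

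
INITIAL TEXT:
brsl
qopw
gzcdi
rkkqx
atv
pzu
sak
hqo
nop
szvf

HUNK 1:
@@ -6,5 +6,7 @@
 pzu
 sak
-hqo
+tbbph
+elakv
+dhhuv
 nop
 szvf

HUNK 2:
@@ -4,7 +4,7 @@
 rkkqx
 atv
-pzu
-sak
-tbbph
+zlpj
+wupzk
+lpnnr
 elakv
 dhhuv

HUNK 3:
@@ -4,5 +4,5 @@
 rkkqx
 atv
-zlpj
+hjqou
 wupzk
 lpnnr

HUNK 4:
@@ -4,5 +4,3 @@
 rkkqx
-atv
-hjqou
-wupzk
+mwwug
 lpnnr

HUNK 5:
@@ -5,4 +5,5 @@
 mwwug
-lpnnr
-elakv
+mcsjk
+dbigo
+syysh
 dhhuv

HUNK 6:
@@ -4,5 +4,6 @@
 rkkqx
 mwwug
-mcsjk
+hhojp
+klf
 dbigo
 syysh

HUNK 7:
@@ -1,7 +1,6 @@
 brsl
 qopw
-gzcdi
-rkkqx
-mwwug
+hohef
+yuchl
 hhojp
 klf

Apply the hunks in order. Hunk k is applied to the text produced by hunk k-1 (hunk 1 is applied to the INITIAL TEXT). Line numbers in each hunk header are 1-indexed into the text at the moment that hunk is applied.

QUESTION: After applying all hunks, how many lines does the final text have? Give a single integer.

Answer: 11

Derivation:
Hunk 1: at line 6 remove [hqo] add [tbbph,elakv,dhhuv] -> 12 lines: brsl qopw gzcdi rkkqx atv pzu sak tbbph elakv dhhuv nop szvf
Hunk 2: at line 4 remove [pzu,sak,tbbph] add [zlpj,wupzk,lpnnr] -> 12 lines: brsl qopw gzcdi rkkqx atv zlpj wupzk lpnnr elakv dhhuv nop szvf
Hunk 3: at line 4 remove [zlpj] add [hjqou] -> 12 lines: brsl qopw gzcdi rkkqx atv hjqou wupzk lpnnr elakv dhhuv nop szvf
Hunk 4: at line 4 remove [atv,hjqou,wupzk] add [mwwug] -> 10 lines: brsl qopw gzcdi rkkqx mwwug lpnnr elakv dhhuv nop szvf
Hunk 5: at line 5 remove [lpnnr,elakv] add [mcsjk,dbigo,syysh] -> 11 lines: brsl qopw gzcdi rkkqx mwwug mcsjk dbigo syysh dhhuv nop szvf
Hunk 6: at line 4 remove [mcsjk] add [hhojp,klf] -> 12 lines: brsl qopw gzcdi rkkqx mwwug hhojp klf dbigo syysh dhhuv nop szvf
Hunk 7: at line 1 remove [gzcdi,rkkqx,mwwug] add [hohef,yuchl] -> 11 lines: brsl qopw hohef yuchl hhojp klf dbigo syysh dhhuv nop szvf
Final line count: 11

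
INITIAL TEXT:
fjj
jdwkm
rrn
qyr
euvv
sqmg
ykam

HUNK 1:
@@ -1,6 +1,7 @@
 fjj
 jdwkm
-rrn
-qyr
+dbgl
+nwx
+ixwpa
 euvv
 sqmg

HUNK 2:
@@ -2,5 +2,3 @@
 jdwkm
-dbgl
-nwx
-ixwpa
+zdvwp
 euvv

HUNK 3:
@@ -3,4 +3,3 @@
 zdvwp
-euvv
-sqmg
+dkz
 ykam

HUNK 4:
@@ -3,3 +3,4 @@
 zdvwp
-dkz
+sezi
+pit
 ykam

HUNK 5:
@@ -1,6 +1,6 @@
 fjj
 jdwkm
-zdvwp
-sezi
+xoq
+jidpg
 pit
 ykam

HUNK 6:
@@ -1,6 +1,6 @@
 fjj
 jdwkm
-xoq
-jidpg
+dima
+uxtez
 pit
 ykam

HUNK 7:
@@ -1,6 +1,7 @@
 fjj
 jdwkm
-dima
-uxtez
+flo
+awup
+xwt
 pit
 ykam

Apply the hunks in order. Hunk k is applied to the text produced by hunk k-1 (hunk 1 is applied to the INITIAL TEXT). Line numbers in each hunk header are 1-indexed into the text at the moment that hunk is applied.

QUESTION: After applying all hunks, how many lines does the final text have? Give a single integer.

Hunk 1: at line 1 remove [rrn,qyr] add [dbgl,nwx,ixwpa] -> 8 lines: fjj jdwkm dbgl nwx ixwpa euvv sqmg ykam
Hunk 2: at line 2 remove [dbgl,nwx,ixwpa] add [zdvwp] -> 6 lines: fjj jdwkm zdvwp euvv sqmg ykam
Hunk 3: at line 3 remove [euvv,sqmg] add [dkz] -> 5 lines: fjj jdwkm zdvwp dkz ykam
Hunk 4: at line 3 remove [dkz] add [sezi,pit] -> 6 lines: fjj jdwkm zdvwp sezi pit ykam
Hunk 5: at line 1 remove [zdvwp,sezi] add [xoq,jidpg] -> 6 lines: fjj jdwkm xoq jidpg pit ykam
Hunk 6: at line 1 remove [xoq,jidpg] add [dima,uxtez] -> 6 lines: fjj jdwkm dima uxtez pit ykam
Hunk 7: at line 1 remove [dima,uxtez] add [flo,awup,xwt] -> 7 lines: fjj jdwkm flo awup xwt pit ykam
Final line count: 7

Answer: 7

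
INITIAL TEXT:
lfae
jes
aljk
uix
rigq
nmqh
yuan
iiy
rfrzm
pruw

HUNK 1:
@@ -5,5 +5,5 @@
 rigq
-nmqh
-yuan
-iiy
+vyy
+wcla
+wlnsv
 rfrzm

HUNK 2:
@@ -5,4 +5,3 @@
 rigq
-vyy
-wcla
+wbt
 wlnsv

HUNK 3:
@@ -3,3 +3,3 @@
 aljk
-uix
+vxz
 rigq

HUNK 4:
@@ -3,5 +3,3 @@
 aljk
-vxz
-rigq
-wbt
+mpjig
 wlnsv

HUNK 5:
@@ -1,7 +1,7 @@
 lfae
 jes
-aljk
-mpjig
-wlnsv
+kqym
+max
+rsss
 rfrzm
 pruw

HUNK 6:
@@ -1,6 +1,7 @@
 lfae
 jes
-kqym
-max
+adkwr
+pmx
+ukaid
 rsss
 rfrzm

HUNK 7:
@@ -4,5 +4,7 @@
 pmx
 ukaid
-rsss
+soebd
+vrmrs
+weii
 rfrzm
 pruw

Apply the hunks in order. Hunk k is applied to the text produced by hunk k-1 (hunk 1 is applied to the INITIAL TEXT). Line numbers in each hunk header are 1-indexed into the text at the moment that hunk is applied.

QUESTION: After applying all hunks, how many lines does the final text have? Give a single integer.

Hunk 1: at line 5 remove [nmqh,yuan,iiy] add [vyy,wcla,wlnsv] -> 10 lines: lfae jes aljk uix rigq vyy wcla wlnsv rfrzm pruw
Hunk 2: at line 5 remove [vyy,wcla] add [wbt] -> 9 lines: lfae jes aljk uix rigq wbt wlnsv rfrzm pruw
Hunk 3: at line 3 remove [uix] add [vxz] -> 9 lines: lfae jes aljk vxz rigq wbt wlnsv rfrzm pruw
Hunk 4: at line 3 remove [vxz,rigq,wbt] add [mpjig] -> 7 lines: lfae jes aljk mpjig wlnsv rfrzm pruw
Hunk 5: at line 1 remove [aljk,mpjig,wlnsv] add [kqym,max,rsss] -> 7 lines: lfae jes kqym max rsss rfrzm pruw
Hunk 6: at line 1 remove [kqym,max] add [adkwr,pmx,ukaid] -> 8 lines: lfae jes adkwr pmx ukaid rsss rfrzm pruw
Hunk 7: at line 4 remove [rsss] add [soebd,vrmrs,weii] -> 10 lines: lfae jes adkwr pmx ukaid soebd vrmrs weii rfrzm pruw
Final line count: 10

Answer: 10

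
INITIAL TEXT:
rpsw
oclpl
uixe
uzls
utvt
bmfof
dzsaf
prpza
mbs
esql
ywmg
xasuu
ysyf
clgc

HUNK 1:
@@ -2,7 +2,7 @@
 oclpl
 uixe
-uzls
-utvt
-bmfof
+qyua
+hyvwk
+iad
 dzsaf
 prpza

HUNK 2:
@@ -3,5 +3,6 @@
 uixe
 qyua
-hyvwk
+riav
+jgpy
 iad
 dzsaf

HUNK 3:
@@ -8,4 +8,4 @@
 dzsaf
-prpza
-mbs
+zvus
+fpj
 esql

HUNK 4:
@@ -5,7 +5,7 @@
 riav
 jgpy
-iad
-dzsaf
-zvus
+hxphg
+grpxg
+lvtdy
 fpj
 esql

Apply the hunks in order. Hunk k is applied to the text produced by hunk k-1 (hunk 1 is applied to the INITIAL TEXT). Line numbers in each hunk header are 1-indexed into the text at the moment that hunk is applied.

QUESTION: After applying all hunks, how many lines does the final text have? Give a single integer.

Answer: 15

Derivation:
Hunk 1: at line 2 remove [uzls,utvt,bmfof] add [qyua,hyvwk,iad] -> 14 lines: rpsw oclpl uixe qyua hyvwk iad dzsaf prpza mbs esql ywmg xasuu ysyf clgc
Hunk 2: at line 3 remove [hyvwk] add [riav,jgpy] -> 15 lines: rpsw oclpl uixe qyua riav jgpy iad dzsaf prpza mbs esql ywmg xasuu ysyf clgc
Hunk 3: at line 8 remove [prpza,mbs] add [zvus,fpj] -> 15 lines: rpsw oclpl uixe qyua riav jgpy iad dzsaf zvus fpj esql ywmg xasuu ysyf clgc
Hunk 4: at line 5 remove [iad,dzsaf,zvus] add [hxphg,grpxg,lvtdy] -> 15 lines: rpsw oclpl uixe qyua riav jgpy hxphg grpxg lvtdy fpj esql ywmg xasuu ysyf clgc
Final line count: 15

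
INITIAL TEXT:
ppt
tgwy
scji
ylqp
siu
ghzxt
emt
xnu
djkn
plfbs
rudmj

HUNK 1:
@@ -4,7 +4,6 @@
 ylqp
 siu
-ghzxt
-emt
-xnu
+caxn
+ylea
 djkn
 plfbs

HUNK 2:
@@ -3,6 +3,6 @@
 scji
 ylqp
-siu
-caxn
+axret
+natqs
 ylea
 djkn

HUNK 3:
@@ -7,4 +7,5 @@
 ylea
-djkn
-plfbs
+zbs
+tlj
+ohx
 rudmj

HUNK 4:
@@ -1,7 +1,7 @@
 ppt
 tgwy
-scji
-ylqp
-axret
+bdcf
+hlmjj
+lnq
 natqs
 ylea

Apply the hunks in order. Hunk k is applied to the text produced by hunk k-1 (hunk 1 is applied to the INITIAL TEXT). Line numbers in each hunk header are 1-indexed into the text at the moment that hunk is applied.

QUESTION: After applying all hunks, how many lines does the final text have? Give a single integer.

Answer: 11

Derivation:
Hunk 1: at line 4 remove [ghzxt,emt,xnu] add [caxn,ylea] -> 10 lines: ppt tgwy scji ylqp siu caxn ylea djkn plfbs rudmj
Hunk 2: at line 3 remove [siu,caxn] add [axret,natqs] -> 10 lines: ppt tgwy scji ylqp axret natqs ylea djkn plfbs rudmj
Hunk 3: at line 7 remove [djkn,plfbs] add [zbs,tlj,ohx] -> 11 lines: ppt tgwy scji ylqp axret natqs ylea zbs tlj ohx rudmj
Hunk 4: at line 1 remove [scji,ylqp,axret] add [bdcf,hlmjj,lnq] -> 11 lines: ppt tgwy bdcf hlmjj lnq natqs ylea zbs tlj ohx rudmj
Final line count: 11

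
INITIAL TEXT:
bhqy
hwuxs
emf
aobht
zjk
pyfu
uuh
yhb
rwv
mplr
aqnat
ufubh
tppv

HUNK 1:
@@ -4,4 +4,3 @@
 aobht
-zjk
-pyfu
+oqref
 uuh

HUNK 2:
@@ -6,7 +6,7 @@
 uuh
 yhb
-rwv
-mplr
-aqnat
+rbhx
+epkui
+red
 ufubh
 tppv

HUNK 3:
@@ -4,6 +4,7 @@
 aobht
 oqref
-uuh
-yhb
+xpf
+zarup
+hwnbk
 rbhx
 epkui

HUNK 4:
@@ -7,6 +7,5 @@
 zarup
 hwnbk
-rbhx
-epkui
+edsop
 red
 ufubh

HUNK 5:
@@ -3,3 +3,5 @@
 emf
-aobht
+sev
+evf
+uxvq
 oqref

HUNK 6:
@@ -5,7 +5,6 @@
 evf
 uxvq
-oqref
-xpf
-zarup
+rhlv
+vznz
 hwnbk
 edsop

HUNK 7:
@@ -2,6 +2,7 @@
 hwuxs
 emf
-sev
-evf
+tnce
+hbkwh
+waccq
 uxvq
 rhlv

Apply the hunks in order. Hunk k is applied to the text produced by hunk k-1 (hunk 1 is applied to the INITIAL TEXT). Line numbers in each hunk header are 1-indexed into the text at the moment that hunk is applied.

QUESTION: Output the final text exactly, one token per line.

Answer: bhqy
hwuxs
emf
tnce
hbkwh
waccq
uxvq
rhlv
vznz
hwnbk
edsop
red
ufubh
tppv

Derivation:
Hunk 1: at line 4 remove [zjk,pyfu] add [oqref] -> 12 lines: bhqy hwuxs emf aobht oqref uuh yhb rwv mplr aqnat ufubh tppv
Hunk 2: at line 6 remove [rwv,mplr,aqnat] add [rbhx,epkui,red] -> 12 lines: bhqy hwuxs emf aobht oqref uuh yhb rbhx epkui red ufubh tppv
Hunk 3: at line 4 remove [uuh,yhb] add [xpf,zarup,hwnbk] -> 13 lines: bhqy hwuxs emf aobht oqref xpf zarup hwnbk rbhx epkui red ufubh tppv
Hunk 4: at line 7 remove [rbhx,epkui] add [edsop] -> 12 lines: bhqy hwuxs emf aobht oqref xpf zarup hwnbk edsop red ufubh tppv
Hunk 5: at line 3 remove [aobht] add [sev,evf,uxvq] -> 14 lines: bhqy hwuxs emf sev evf uxvq oqref xpf zarup hwnbk edsop red ufubh tppv
Hunk 6: at line 5 remove [oqref,xpf,zarup] add [rhlv,vznz] -> 13 lines: bhqy hwuxs emf sev evf uxvq rhlv vznz hwnbk edsop red ufubh tppv
Hunk 7: at line 2 remove [sev,evf] add [tnce,hbkwh,waccq] -> 14 lines: bhqy hwuxs emf tnce hbkwh waccq uxvq rhlv vznz hwnbk edsop red ufubh tppv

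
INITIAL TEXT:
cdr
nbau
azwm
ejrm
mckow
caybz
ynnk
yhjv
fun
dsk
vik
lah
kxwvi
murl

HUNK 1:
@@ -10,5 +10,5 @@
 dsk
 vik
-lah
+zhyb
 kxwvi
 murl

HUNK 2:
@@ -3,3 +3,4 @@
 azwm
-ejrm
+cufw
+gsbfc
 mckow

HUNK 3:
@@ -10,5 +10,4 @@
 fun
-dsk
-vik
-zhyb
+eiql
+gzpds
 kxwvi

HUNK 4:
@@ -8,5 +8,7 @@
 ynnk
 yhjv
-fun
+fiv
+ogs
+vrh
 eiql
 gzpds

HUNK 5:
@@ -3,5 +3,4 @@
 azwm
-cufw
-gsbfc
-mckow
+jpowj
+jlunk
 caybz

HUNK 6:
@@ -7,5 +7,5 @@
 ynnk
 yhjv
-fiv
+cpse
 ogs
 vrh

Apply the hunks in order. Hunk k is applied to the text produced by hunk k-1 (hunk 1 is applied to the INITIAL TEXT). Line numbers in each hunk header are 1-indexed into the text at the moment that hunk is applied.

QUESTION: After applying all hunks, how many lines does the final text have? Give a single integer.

Hunk 1: at line 10 remove [lah] add [zhyb] -> 14 lines: cdr nbau azwm ejrm mckow caybz ynnk yhjv fun dsk vik zhyb kxwvi murl
Hunk 2: at line 3 remove [ejrm] add [cufw,gsbfc] -> 15 lines: cdr nbau azwm cufw gsbfc mckow caybz ynnk yhjv fun dsk vik zhyb kxwvi murl
Hunk 3: at line 10 remove [dsk,vik,zhyb] add [eiql,gzpds] -> 14 lines: cdr nbau azwm cufw gsbfc mckow caybz ynnk yhjv fun eiql gzpds kxwvi murl
Hunk 4: at line 8 remove [fun] add [fiv,ogs,vrh] -> 16 lines: cdr nbau azwm cufw gsbfc mckow caybz ynnk yhjv fiv ogs vrh eiql gzpds kxwvi murl
Hunk 5: at line 3 remove [cufw,gsbfc,mckow] add [jpowj,jlunk] -> 15 lines: cdr nbau azwm jpowj jlunk caybz ynnk yhjv fiv ogs vrh eiql gzpds kxwvi murl
Hunk 6: at line 7 remove [fiv] add [cpse] -> 15 lines: cdr nbau azwm jpowj jlunk caybz ynnk yhjv cpse ogs vrh eiql gzpds kxwvi murl
Final line count: 15

Answer: 15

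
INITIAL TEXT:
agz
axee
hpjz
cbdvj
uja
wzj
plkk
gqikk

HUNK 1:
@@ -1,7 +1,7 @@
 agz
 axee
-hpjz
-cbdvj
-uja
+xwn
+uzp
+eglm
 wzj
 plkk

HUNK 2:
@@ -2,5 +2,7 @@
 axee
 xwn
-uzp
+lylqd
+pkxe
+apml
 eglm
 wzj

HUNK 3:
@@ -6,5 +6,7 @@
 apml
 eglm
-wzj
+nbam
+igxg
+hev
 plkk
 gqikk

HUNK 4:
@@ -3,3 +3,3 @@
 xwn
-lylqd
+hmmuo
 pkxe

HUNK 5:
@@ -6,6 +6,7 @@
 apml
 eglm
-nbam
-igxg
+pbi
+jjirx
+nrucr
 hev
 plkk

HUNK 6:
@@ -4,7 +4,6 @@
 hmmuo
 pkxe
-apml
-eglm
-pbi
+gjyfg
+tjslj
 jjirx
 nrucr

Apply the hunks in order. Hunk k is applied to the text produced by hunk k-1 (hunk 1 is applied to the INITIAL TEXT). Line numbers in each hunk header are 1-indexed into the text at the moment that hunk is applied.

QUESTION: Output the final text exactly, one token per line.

Answer: agz
axee
xwn
hmmuo
pkxe
gjyfg
tjslj
jjirx
nrucr
hev
plkk
gqikk

Derivation:
Hunk 1: at line 1 remove [hpjz,cbdvj,uja] add [xwn,uzp,eglm] -> 8 lines: agz axee xwn uzp eglm wzj plkk gqikk
Hunk 2: at line 2 remove [uzp] add [lylqd,pkxe,apml] -> 10 lines: agz axee xwn lylqd pkxe apml eglm wzj plkk gqikk
Hunk 3: at line 6 remove [wzj] add [nbam,igxg,hev] -> 12 lines: agz axee xwn lylqd pkxe apml eglm nbam igxg hev plkk gqikk
Hunk 4: at line 3 remove [lylqd] add [hmmuo] -> 12 lines: agz axee xwn hmmuo pkxe apml eglm nbam igxg hev plkk gqikk
Hunk 5: at line 6 remove [nbam,igxg] add [pbi,jjirx,nrucr] -> 13 lines: agz axee xwn hmmuo pkxe apml eglm pbi jjirx nrucr hev plkk gqikk
Hunk 6: at line 4 remove [apml,eglm,pbi] add [gjyfg,tjslj] -> 12 lines: agz axee xwn hmmuo pkxe gjyfg tjslj jjirx nrucr hev plkk gqikk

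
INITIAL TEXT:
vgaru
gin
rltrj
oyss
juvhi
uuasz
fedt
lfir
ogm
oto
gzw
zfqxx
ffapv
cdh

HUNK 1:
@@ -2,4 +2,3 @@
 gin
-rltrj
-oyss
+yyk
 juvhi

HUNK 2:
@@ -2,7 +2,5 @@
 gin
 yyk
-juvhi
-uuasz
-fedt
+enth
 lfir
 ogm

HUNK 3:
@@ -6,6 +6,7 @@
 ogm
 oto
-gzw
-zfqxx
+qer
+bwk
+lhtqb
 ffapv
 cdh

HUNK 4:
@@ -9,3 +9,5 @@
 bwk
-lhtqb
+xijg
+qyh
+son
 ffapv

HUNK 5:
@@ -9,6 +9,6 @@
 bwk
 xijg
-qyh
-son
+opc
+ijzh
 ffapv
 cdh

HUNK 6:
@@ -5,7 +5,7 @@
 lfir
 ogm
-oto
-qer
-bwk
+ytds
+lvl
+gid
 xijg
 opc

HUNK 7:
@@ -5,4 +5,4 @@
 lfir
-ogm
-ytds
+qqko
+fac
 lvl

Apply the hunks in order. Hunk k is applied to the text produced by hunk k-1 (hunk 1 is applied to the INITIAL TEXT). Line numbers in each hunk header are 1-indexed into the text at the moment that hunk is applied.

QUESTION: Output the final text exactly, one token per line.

Hunk 1: at line 2 remove [rltrj,oyss] add [yyk] -> 13 lines: vgaru gin yyk juvhi uuasz fedt lfir ogm oto gzw zfqxx ffapv cdh
Hunk 2: at line 2 remove [juvhi,uuasz,fedt] add [enth] -> 11 lines: vgaru gin yyk enth lfir ogm oto gzw zfqxx ffapv cdh
Hunk 3: at line 6 remove [gzw,zfqxx] add [qer,bwk,lhtqb] -> 12 lines: vgaru gin yyk enth lfir ogm oto qer bwk lhtqb ffapv cdh
Hunk 4: at line 9 remove [lhtqb] add [xijg,qyh,son] -> 14 lines: vgaru gin yyk enth lfir ogm oto qer bwk xijg qyh son ffapv cdh
Hunk 5: at line 9 remove [qyh,son] add [opc,ijzh] -> 14 lines: vgaru gin yyk enth lfir ogm oto qer bwk xijg opc ijzh ffapv cdh
Hunk 6: at line 5 remove [oto,qer,bwk] add [ytds,lvl,gid] -> 14 lines: vgaru gin yyk enth lfir ogm ytds lvl gid xijg opc ijzh ffapv cdh
Hunk 7: at line 5 remove [ogm,ytds] add [qqko,fac] -> 14 lines: vgaru gin yyk enth lfir qqko fac lvl gid xijg opc ijzh ffapv cdh

Answer: vgaru
gin
yyk
enth
lfir
qqko
fac
lvl
gid
xijg
opc
ijzh
ffapv
cdh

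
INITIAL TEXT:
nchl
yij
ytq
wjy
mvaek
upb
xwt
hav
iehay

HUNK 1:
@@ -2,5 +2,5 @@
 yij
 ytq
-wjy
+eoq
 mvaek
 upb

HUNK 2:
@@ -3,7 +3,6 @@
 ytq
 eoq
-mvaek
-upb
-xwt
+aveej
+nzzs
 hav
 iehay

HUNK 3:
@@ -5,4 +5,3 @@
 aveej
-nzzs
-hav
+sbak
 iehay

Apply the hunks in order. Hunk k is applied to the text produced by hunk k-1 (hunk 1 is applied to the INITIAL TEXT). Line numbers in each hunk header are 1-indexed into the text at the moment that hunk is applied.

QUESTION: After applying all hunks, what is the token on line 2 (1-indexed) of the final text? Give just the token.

Hunk 1: at line 2 remove [wjy] add [eoq] -> 9 lines: nchl yij ytq eoq mvaek upb xwt hav iehay
Hunk 2: at line 3 remove [mvaek,upb,xwt] add [aveej,nzzs] -> 8 lines: nchl yij ytq eoq aveej nzzs hav iehay
Hunk 3: at line 5 remove [nzzs,hav] add [sbak] -> 7 lines: nchl yij ytq eoq aveej sbak iehay
Final line 2: yij

Answer: yij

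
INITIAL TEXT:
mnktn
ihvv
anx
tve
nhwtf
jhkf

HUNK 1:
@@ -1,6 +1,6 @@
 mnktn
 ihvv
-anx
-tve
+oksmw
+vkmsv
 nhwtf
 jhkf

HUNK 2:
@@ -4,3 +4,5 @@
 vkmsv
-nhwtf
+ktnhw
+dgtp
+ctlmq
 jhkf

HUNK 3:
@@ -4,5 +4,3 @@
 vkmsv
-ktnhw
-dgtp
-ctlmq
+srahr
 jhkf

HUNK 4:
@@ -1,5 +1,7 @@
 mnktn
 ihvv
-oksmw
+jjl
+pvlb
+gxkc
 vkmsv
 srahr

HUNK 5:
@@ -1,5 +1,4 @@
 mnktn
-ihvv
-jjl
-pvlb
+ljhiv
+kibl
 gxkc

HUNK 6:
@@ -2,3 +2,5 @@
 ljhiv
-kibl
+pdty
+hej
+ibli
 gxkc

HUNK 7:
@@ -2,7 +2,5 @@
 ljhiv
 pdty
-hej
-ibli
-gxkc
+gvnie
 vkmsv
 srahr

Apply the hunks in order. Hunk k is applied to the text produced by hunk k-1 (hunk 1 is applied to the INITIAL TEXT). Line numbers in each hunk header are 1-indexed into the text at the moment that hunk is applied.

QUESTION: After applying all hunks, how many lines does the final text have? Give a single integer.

Hunk 1: at line 1 remove [anx,tve] add [oksmw,vkmsv] -> 6 lines: mnktn ihvv oksmw vkmsv nhwtf jhkf
Hunk 2: at line 4 remove [nhwtf] add [ktnhw,dgtp,ctlmq] -> 8 lines: mnktn ihvv oksmw vkmsv ktnhw dgtp ctlmq jhkf
Hunk 3: at line 4 remove [ktnhw,dgtp,ctlmq] add [srahr] -> 6 lines: mnktn ihvv oksmw vkmsv srahr jhkf
Hunk 4: at line 1 remove [oksmw] add [jjl,pvlb,gxkc] -> 8 lines: mnktn ihvv jjl pvlb gxkc vkmsv srahr jhkf
Hunk 5: at line 1 remove [ihvv,jjl,pvlb] add [ljhiv,kibl] -> 7 lines: mnktn ljhiv kibl gxkc vkmsv srahr jhkf
Hunk 6: at line 2 remove [kibl] add [pdty,hej,ibli] -> 9 lines: mnktn ljhiv pdty hej ibli gxkc vkmsv srahr jhkf
Hunk 7: at line 2 remove [hej,ibli,gxkc] add [gvnie] -> 7 lines: mnktn ljhiv pdty gvnie vkmsv srahr jhkf
Final line count: 7

Answer: 7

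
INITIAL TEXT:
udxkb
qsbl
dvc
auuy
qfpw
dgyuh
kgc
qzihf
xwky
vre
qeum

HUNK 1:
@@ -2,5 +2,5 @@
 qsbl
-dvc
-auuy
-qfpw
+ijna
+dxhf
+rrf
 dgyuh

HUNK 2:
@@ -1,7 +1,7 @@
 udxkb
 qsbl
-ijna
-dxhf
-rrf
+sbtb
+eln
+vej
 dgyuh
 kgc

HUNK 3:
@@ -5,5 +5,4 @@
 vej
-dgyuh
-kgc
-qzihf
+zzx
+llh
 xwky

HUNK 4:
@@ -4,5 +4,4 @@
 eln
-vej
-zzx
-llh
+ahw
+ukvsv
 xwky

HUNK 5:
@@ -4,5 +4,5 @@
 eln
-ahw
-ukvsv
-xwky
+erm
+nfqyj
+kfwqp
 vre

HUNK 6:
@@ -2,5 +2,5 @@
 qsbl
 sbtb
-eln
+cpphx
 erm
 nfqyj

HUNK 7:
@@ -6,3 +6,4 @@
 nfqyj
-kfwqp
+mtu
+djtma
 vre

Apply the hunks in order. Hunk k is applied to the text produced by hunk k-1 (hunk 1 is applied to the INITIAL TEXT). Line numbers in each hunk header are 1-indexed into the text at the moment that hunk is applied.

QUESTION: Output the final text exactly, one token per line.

Answer: udxkb
qsbl
sbtb
cpphx
erm
nfqyj
mtu
djtma
vre
qeum

Derivation:
Hunk 1: at line 2 remove [dvc,auuy,qfpw] add [ijna,dxhf,rrf] -> 11 lines: udxkb qsbl ijna dxhf rrf dgyuh kgc qzihf xwky vre qeum
Hunk 2: at line 1 remove [ijna,dxhf,rrf] add [sbtb,eln,vej] -> 11 lines: udxkb qsbl sbtb eln vej dgyuh kgc qzihf xwky vre qeum
Hunk 3: at line 5 remove [dgyuh,kgc,qzihf] add [zzx,llh] -> 10 lines: udxkb qsbl sbtb eln vej zzx llh xwky vre qeum
Hunk 4: at line 4 remove [vej,zzx,llh] add [ahw,ukvsv] -> 9 lines: udxkb qsbl sbtb eln ahw ukvsv xwky vre qeum
Hunk 5: at line 4 remove [ahw,ukvsv,xwky] add [erm,nfqyj,kfwqp] -> 9 lines: udxkb qsbl sbtb eln erm nfqyj kfwqp vre qeum
Hunk 6: at line 2 remove [eln] add [cpphx] -> 9 lines: udxkb qsbl sbtb cpphx erm nfqyj kfwqp vre qeum
Hunk 7: at line 6 remove [kfwqp] add [mtu,djtma] -> 10 lines: udxkb qsbl sbtb cpphx erm nfqyj mtu djtma vre qeum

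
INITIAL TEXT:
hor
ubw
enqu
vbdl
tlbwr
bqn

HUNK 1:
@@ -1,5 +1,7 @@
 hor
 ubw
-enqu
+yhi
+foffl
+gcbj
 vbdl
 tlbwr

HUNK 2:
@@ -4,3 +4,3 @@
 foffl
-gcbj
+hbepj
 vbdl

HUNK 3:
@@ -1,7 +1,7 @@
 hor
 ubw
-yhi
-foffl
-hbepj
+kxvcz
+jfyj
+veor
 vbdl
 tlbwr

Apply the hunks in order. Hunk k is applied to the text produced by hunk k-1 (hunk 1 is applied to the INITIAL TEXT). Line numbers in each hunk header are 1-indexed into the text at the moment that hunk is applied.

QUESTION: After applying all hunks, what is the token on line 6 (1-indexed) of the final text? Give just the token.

Hunk 1: at line 1 remove [enqu] add [yhi,foffl,gcbj] -> 8 lines: hor ubw yhi foffl gcbj vbdl tlbwr bqn
Hunk 2: at line 4 remove [gcbj] add [hbepj] -> 8 lines: hor ubw yhi foffl hbepj vbdl tlbwr bqn
Hunk 3: at line 1 remove [yhi,foffl,hbepj] add [kxvcz,jfyj,veor] -> 8 lines: hor ubw kxvcz jfyj veor vbdl tlbwr bqn
Final line 6: vbdl

Answer: vbdl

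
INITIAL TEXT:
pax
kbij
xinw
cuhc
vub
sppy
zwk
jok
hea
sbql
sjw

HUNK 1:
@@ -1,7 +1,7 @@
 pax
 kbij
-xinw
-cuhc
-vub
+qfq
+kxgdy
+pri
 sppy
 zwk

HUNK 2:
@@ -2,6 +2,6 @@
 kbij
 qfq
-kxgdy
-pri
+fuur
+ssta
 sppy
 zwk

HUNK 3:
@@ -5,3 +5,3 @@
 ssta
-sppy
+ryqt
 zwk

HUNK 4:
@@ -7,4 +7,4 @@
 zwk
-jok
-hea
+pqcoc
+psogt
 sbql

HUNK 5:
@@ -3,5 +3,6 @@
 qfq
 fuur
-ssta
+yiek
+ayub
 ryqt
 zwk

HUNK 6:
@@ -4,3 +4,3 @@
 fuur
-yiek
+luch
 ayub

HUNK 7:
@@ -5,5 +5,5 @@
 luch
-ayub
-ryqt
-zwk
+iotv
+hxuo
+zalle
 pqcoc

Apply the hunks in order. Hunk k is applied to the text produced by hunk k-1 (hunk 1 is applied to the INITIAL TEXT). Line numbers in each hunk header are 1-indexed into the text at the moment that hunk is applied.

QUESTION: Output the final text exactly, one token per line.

Answer: pax
kbij
qfq
fuur
luch
iotv
hxuo
zalle
pqcoc
psogt
sbql
sjw

Derivation:
Hunk 1: at line 1 remove [xinw,cuhc,vub] add [qfq,kxgdy,pri] -> 11 lines: pax kbij qfq kxgdy pri sppy zwk jok hea sbql sjw
Hunk 2: at line 2 remove [kxgdy,pri] add [fuur,ssta] -> 11 lines: pax kbij qfq fuur ssta sppy zwk jok hea sbql sjw
Hunk 3: at line 5 remove [sppy] add [ryqt] -> 11 lines: pax kbij qfq fuur ssta ryqt zwk jok hea sbql sjw
Hunk 4: at line 7 remove [jok,hea] add [pqcoc,psogt] -> 11 lines: pax kbij qfq fuur ssta ryqt zwk pqcoc psogt sbql sjw
Hunk 5: at line 3 remove [ssta] add [yiek,ayub] -> 12 lines: pax kbij qfq fuur yiek ayub ryqt zwk pqcoc psogt sbql sjw
Hunk 6: at line 4 remove [yiek] add [luch] -> 12 lines: pax kbij qfq fuur luch ayub ryqt zwk pqcoc psogt sbql sjw
Hunk 7: at line 5 remove [ayub,ryqt,zwk] add [iotv,hxuo,zalle] -> 12 lines: pax kbij qfq fuur luch iotv hxuo zalle pqcoc psogt sbql sjw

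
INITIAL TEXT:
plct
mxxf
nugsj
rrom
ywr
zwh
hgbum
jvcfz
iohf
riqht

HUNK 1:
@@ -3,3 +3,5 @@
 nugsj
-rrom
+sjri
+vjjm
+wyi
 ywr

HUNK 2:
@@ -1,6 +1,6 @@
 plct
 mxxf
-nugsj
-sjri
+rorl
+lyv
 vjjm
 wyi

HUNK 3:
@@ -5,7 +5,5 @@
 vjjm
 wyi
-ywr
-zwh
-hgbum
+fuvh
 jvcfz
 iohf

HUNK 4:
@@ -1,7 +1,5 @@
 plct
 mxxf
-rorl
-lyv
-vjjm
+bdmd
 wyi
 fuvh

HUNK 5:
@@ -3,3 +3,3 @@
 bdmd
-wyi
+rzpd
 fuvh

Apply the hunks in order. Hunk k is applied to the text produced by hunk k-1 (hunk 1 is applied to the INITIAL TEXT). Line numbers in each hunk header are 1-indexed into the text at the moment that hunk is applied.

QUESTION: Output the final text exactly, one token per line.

Answer: plct
mxxf
bdmd
rzpd
fuvh
jvcfz
iohf
riqht

Derivation:
Hunk 1: at line 3 remove [rrom] add [sjri,vjjm,wyi] -> 12 lines: plct mxxf nugsj sjri vjjm wyi ywr zwh hgbum jvcfz iohf riqht
Hunk 2: at line 1 remove [nugsj,sjri] add [rorl,lyv] -> 12 lines: plct mxxf rorl lyv vjjm wyi ywr zwh hgbum jvcfz iohf riqht
Hunk 3: at line 5 remove [ywr,zwh,hgbum] add [fuvh] -> 10 lines: plct mxxf rorl lyv vjjm wyi fuvh jvcfz iohf riqht
Hunk 4: at line 1 remove [rorl,lyv,vjjm] add [bdmd] -> 8 lines: plct mxxf bdmd wyi fuvh jvcfz iohf riqht
Hunk 5: at line 3 remove [wyi] add [rzpd] -> 8 lines: plct mxxf bdmd rzpd fuvh jvcfz iohf riqht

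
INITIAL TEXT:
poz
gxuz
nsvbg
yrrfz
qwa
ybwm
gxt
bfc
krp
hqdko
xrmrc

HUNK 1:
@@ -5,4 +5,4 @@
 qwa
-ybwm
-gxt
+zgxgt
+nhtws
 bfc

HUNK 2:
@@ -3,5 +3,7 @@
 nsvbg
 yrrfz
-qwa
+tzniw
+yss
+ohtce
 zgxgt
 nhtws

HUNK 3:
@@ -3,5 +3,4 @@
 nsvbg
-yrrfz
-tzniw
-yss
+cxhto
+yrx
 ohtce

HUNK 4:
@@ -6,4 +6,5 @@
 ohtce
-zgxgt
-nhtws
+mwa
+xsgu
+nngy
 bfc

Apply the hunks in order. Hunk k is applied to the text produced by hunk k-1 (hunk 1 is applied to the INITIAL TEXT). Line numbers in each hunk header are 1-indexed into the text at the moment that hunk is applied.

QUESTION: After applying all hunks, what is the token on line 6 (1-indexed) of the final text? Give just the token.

Hunk 1: at line 5 remove [ybwm,gxt] add [zgxgt,nhtws] -> 11 lines: poz gxuz nsvbg yrrfz qwa zgxgt nhtws bfc krp hqdko xrmrc
Hunk 2: at line 3 remove [qwa] add [tzniw,yss,ohtce] -> 13 lines: poz gxuz nsvbg yrrfz tzniw yss ohtce zgxgt nhtws bfc krp hqdko xrmrc
Hunk 3: at line 3 remove [yrrfz,tzniw,yss] add [cxhto,yrx] -> 12 lines: poz gxuz nsvbg cxhto yrx ohtce zgxgt nhtws bfc krp hqdko xrmrc
Hunk 4: at line 6 remove [zgxgt,nhtws] add [mwa,xsgu,nngy] -> 13 lines: poz gxuz nsvbg cxhto yrx ohtce mwa xsgu nngy bfc krp hqdko xrmrc
Final line 6: ohtce

Answer: ohtce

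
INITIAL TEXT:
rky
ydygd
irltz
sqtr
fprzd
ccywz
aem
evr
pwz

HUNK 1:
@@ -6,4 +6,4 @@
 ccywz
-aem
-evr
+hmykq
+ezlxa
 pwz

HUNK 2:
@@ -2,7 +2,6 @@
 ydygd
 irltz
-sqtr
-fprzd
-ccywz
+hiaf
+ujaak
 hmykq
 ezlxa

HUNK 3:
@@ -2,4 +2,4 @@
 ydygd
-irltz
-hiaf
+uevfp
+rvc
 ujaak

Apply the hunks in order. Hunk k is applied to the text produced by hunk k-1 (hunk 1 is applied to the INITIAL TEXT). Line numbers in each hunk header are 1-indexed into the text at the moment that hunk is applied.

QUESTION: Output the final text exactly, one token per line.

Hunk 1: at line 6 remove [aem,evr] add [hmykq,ezlxa] -> 9 lines: rky ydygd irltz sqtr fprzd ccywz hmykq ezlxa pwz
Hunk 2: at line 2 remove [sqtr,fprzd,ccywz] add [hiaf,ujaak] -> 8 lines: rky ydygd irltz hiaf ujaak hmykq ezlxa pwz
Hunk 3: at line 2 remove [irltz,hiaf] add [uevfp,rvc] -> 8 lines: rky ydygd uevfp rvc ujaak hmykq ezlxa pwz

Answer: rky
ydygd
uevfp
rvc
ujaak
hmykq
ezlxa
pwz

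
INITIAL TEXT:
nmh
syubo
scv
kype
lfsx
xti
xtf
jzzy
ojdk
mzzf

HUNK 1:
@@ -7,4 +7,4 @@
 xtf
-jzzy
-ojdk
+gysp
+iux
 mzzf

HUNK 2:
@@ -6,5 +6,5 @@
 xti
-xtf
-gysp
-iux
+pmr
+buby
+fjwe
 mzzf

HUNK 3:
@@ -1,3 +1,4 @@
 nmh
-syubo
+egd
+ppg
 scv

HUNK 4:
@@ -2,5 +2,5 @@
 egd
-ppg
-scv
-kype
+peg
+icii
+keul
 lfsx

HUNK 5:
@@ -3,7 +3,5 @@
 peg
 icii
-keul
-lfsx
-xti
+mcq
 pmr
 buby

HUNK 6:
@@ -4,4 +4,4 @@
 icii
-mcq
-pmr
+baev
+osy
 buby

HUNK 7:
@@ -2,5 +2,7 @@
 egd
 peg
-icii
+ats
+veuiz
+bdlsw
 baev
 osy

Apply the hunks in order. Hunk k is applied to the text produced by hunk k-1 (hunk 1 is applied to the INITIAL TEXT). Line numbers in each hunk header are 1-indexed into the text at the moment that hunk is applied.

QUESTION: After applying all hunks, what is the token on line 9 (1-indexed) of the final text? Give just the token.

Hunk 1: at line 7 remove [jzzy,ojdk] add [gysp,iux] -> 10 lines: nmh syubo scv kype lfsx xti xtf gysp iux mzzf
Hunk 2: at line 6 remove [xtf,gysp,iux] add [pmr,buby,fjwe] -> 10 lines: nmh syubo scv kype lfsx xti pmr buby fjwe mzzf
Hunk 3: at line 1 remove [syubo] add [egd,ppg] -> 11 lines: nmh egd ppg scv kype lfsx xti pmr buby fjwe mzzf
Hunk 4: at line 2 remove [ppg,scv,kype] add [peg,icii,keul] -> 11 lines: nmh egd peg icii keul lfsx xti pmr buby fjwe mzzf
Hunk 5: at line 3 remove [keul,lfsx,xti] add [mcq] -> 9 lines: nmh egd peg icii mcq pmr buby fjwe mzzf
Hunk 6: at line 4 remove [mcq,pmr] add [baev,osy] -> 9 lines: nmh egd peg icii baev osy buby fjwe mzzf
Hunk 7: at line 2 remove [icii] add [ats,veuiz,bdlsw] -> 11 lines: nmh egd peg ats veuiz bdlsw baev osy buby fjwe mzzf
Final line 9: buby

Answer: buby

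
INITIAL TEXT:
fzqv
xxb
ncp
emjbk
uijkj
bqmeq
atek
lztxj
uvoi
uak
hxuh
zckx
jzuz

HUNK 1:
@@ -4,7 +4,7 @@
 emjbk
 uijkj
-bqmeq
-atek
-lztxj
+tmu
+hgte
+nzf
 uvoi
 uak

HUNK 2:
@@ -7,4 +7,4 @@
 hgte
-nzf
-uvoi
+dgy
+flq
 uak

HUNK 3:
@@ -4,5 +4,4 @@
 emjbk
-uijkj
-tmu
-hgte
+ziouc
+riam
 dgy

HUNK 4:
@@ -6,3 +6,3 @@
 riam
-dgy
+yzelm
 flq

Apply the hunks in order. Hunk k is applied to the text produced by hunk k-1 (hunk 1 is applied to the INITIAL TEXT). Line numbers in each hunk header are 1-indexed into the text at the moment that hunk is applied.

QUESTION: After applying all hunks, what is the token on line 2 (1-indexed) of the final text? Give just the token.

Hunk 1: at line 4 remove [bqmeq,atek,lztxj] add [tmu,hgte,nzf] -> 13 lines: fzqv xxb ncp emjbk uijkj tmu hgte nzf uvoi uak hxuh zckx jzuz
Hunk 2: at line 7 remove [nzf,uvoi] add [dgy,flq] -> 13 lines: fzqv xxb ncp emjbk uijkj tmu hgte dgy flq uak hxuh zckx jzuz
Hunk 3: at line 4 remove [uijkj,tmu,hgte] add [ziouc,riam] -> 12 lines: fzqv xxb ncp emjbk ziouc riam dgy flq uak hxuh zckx jzuz
Hunk 4: at line 6 remove [dgy] add [yzelm] -> 12 lines: fzqv xxb ncp emjbk ziouc riam yzelm flq uak hxuh zckx jzuz
Final line 2: xxb

Answer: xxb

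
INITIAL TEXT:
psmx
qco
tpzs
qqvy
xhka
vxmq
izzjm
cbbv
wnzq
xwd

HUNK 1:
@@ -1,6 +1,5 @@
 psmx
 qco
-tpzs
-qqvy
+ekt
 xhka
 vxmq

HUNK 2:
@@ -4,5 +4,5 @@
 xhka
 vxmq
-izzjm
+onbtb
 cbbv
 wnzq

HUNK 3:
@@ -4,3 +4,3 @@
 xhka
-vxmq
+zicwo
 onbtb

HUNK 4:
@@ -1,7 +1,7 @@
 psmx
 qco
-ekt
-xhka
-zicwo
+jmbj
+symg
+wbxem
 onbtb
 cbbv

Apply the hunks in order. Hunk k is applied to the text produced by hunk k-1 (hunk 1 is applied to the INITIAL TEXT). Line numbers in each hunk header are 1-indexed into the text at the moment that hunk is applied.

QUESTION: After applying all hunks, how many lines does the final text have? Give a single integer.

Hunk 1: at line 1 remove [tpzs,qqvy] add [ekt] -> 9 lines: psmx qco ekt xhka vxmq izzjm cbbv wnzq xwd
Hunk 2: at line 4 remove [izzjm] add [onbtb] -> 9 lines: psmx qco ekt xhka vxmq onbtb cbbv wnzq xwd
Hunk 3: at line 4 remove [vxmq] add [zicwo] -> 9 lines: psmx qco ekt xhka zicwo onbtb cbbv wnzq xwd
Hunk 4: at line 1 remove [ekt,xhka,zicwo] add [jmbj,symg,wbxem] -> 9 lines: psmx qco jmbj symg wbxem onbtb cbbv wnzq xwd
Final line count: 9

Answer: 9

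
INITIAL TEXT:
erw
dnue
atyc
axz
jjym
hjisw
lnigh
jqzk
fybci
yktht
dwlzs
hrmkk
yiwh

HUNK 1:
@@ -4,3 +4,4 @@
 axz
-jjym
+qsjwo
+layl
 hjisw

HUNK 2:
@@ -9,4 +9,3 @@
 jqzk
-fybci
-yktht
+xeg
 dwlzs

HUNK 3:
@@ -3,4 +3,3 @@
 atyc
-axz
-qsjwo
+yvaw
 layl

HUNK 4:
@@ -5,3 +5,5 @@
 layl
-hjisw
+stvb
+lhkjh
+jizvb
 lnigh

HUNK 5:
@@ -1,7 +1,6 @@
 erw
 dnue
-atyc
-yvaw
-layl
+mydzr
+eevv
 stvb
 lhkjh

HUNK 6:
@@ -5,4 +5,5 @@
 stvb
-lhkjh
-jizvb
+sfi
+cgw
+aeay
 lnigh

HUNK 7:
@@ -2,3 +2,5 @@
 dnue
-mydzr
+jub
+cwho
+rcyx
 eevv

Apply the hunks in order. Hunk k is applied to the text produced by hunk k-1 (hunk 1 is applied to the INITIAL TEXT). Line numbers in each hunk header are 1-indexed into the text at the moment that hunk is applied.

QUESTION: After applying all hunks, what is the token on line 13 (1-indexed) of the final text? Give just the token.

Answer: xeg

Derivation:
Hunk 1: at line 4 remove [jjym] add [qsjwo,layl] -> 14 lines: erw dnue atyc axz qsjwo layl hjisw lnigh jqzk fybci yktht dwlzs hrmkk yiwh
Hunk 2: at line 9 remove [fybci,yktht] add [xeg] -> 13 lines: erw dnue atyc axz qsjwo layl hjisw lnigh jqzk xeg dwlzs hrmkk yiwh
Hunk 3: at line 3 remove [axz,qsjwo] add [yvaw] -> 12 lines: erw dnue atyc yvaw layl hjisw lnigh jqzk xeg dwlzs hrmkk yiwh
Hunk 4: at line 5 remove [hjisw] add [stvb,lhkjh,jizvb] -> 14 lines: erw dnue atyc yvaw layl stvb lhkjh jizvb lnigh jqzk xeg dwlzs hrmkk yiwh
Hunk 5: at line 1 remove [atyc,yvaw,layl] add [mydzr,eevv] -> 13 lines: erw dnue mydzr eevv stvb lhkjh jizvb lnigh jqzk xeg dwlzs hrmkk yiwh
Hunk 6: at line 5 remove [lhkjh,jizvb] add [sfi,cgw,aeay] -> 14 lines: erw dnue mydzr eevv stvb sfi cgw aeay lnigh jqzk xeg dwlzs hrmkk yiwh
Hunk 7: at line 2 remove [mydzr] add [jub,cwho,rcyx] -> 16 lines: erw dnue jub cwho rcyx eevv stvb sfi cgw aeay lnigh jqzk xeg dwlzs hrmkk yiwh
Final line 13: xeg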